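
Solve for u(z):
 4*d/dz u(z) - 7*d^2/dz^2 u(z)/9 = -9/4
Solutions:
 u(z) = C1 + C2*exp(36*z/7) - 9*z/16


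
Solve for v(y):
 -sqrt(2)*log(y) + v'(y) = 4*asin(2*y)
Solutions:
 v(y) = C1 + sqrt(2)*y*(log(y) - 1) + 4*y*asin(2*y) + 2*sqrt(1 - 4*y^2)


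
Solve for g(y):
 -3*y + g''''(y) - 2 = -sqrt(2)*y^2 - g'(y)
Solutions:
 g(y) = C1 + C4*exp(-y) - sqrt(2)*y^3/3 + 3*y^2/2 + 2*y + (C2*sin(sqrt(3)*y/2) + C3*cos(sqrt(3)*y/2))*exp(y/2)


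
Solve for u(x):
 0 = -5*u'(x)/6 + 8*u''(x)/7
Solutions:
 u(x) = C1 + C2*exp(35*x/48)


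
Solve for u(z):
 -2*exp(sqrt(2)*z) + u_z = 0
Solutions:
 u(z) = C1 + sqrt(2)*exp(sqrt(2)*z)


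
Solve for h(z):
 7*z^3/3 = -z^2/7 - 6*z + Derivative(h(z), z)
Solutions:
 h(z) = C1 + 7*z^4/12 + z^3/21 + 3*z^2


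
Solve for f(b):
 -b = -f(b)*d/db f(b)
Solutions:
 f(b) = -sqrt(C1 + b^2)
 f(b) = sqrt(C1 + b^2)


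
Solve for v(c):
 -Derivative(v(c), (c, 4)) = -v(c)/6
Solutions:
 v(c) = C1*exp(-6^(3/4)*c/6) + C2*exp(6^(3/4)*c/6) + C3*sin(6^(3/4)*c/6) + C4*cos(6^(3/4)*c/6)


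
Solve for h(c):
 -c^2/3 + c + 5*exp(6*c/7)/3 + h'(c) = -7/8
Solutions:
 h(c) = C1 + c^3/9 - c^2/2 - 7*c/8 - 35*exp(6*c/7)/18


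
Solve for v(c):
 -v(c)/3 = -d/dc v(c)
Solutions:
 v(c) = C1*exp(c/3)


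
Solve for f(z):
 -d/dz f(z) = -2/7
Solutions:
 f(z) = C1 + 2*z/7


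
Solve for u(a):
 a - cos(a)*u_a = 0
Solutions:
 u(a) = C1 + Integral(a/cos(a), a)


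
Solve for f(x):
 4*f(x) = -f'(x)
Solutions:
 f(x) = C1*exp(-4*x)


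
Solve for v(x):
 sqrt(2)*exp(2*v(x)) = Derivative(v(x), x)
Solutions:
 v(x) = log(-sqrt(-1/(C1 + sqrt(2)*x))) - log(2)/2
 v(x) = log(-1/(C1 + sqrt(2)*x))/2 - log(2)/2


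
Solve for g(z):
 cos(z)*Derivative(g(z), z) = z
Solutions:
 g(z) = C1 + Integral(z/cos(z), z)


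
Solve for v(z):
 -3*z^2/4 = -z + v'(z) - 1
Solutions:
 v(z) = C1 - z^3/4 + z^2/2 + z


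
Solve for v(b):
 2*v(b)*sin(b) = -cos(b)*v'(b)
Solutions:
 v(b) = C1*cos(b)^2


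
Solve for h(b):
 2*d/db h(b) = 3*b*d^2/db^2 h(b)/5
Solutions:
 h(b) = C1 + C2*b^(13/3)


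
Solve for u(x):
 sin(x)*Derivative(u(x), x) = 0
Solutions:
 u(x) = C1


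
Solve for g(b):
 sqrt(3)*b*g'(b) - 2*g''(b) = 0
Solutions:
 g(b) = C1 + C2*erfi(3^(1/4)*b/2)


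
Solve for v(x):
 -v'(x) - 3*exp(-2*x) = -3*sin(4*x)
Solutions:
 v(x) = C1 - 3*cos(4*x)/4 + 3*exp(-2*x)/2


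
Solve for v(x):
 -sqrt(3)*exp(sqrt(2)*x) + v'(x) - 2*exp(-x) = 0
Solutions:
 v(x) = C1 + sqrt(6)*exp(sqrt(2)*x)/2 - 2*exp(-x)


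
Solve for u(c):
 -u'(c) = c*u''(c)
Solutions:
 u(c) = C1 + C2*log(c)


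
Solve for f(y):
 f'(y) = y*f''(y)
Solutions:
 f(y) = C1 + C2*y^2


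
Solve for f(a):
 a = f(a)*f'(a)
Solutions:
 f(a) = -sqrt(C1 + a^2)
 f(a) = sqrt(C1 + a^2)


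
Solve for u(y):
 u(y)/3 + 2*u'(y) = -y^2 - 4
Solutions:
 u(y) = C1*exp(-y/6) - 3*y^2 + 36*y - 228


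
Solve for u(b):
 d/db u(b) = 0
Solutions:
 u(b) = C1


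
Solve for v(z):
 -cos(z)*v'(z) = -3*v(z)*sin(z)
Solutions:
 v(z) = C1/cos(z)^3


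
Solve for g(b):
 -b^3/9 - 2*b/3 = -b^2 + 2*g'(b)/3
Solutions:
 g(b) = C1 - b^4/24 + b^3/2 - b^2/2


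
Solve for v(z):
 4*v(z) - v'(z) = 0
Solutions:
 v(z) = C1*exp(4*z)


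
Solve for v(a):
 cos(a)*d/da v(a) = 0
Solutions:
 v(a) = C1


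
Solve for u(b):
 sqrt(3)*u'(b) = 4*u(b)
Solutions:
 u(b) = C1*exp(4*sqrt(3)*b/3)


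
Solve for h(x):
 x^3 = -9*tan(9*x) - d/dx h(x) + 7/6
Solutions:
 h(x) = C1 - x^4/4 + 7*x/6 + log(cos(9*x))


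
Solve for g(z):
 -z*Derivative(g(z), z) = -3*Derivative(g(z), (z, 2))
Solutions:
 g(z) = C1 + C2*erfi(sqrt(6)*z/6)


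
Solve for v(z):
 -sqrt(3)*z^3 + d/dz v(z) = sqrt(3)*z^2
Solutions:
 v(z) = C1 + sqrt(3)*z^4/4 + sqrt(3)*z^3/3


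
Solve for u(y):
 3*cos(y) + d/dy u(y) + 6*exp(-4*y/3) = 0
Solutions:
 u(y) = C1 - 3*sin(y) + 9*exp(-4*y/3)/2


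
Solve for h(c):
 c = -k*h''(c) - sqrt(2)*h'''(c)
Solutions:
 h(c) = C1 + C2*c + C3*exp(-sqrt(2)*c*k/2) - c^3/(6*k) + sqrt(2)*c^2/(2*k^2)


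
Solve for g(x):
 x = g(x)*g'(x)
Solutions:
 g(x) = -sqrt(C1 + x^2)
 g(x) = sqrt(C1 + x^2)


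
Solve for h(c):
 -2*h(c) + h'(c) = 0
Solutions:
 h(c) = C1*exp(2*c)


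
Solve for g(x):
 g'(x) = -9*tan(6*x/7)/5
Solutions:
 g(x) = C1 + 21*log(cos(6*x/7))/10


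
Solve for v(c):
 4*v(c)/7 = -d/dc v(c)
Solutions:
 v(c) = C1*exp(-4*c/7)


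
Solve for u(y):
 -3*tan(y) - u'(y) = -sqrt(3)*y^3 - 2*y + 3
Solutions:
 u(y) = C1 + sqrt(3)*y^4/4 + y^2 - 3*y + 3*log(cos(y))


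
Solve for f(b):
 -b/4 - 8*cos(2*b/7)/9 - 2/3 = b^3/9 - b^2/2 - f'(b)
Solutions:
 f(b) = C1 + b^4/36 - b^3/6 + b^2/8 + 2*b/3 + 28*sin(2*b/7)/9


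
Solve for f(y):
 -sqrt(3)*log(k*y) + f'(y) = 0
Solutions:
 f(y) = C1 + sqrt(3)*y*log(k*y) - sqrt(3)*y


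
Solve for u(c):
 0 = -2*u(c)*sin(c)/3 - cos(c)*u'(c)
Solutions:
 u(c) = C1*cos(c)^(2/3)


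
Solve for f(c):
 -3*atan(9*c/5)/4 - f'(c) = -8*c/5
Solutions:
 f(c) = C1 + 4*c^2/5 - 3*c*atan(9*c/5)/4 + 5*log(81*c^2 + 25)/24


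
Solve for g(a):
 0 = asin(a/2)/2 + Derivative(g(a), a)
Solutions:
 g(a) = C1 - a*asin(a/2)/2 - sqrt(4 - a^2)/2


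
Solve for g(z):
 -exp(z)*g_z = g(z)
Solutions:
 g(z) = C1*exp(exp(-z))


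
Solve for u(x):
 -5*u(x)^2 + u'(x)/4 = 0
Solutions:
 u(x) = -1/(C1 + 20*x)


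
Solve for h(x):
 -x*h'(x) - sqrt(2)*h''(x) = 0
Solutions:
 h(x) = C1 + C2*erf(2^(1/4)*x/2)


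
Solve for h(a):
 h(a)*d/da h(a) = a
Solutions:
 h(a) = -sqrt(C1 + a^2)
 h(a) = sqrt(C1 + a^2)


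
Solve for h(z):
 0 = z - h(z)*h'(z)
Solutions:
 h(z) = -sqrt(C1 + z^2)
 h(z) = sqrt(C1 + z^2)


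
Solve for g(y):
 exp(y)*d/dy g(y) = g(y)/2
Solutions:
 g(y) = C1*exp(-exp(-y)/2)


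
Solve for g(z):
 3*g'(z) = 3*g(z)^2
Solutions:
 g(z) = -1/(C1 + z)


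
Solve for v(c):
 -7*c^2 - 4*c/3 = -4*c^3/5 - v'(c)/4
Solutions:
 v(c) = C1 - 4*c^4/5 + 28*c^3/3 + 8*c^2/3


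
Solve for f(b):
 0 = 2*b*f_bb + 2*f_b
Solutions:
 f(b) = C1 + C2*log(b)


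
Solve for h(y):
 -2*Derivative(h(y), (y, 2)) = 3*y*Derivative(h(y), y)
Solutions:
 h(y) = C1 + C2*erf(sqrt(3)*y/2)


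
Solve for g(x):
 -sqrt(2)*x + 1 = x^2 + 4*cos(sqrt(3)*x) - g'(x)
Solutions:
 g(x) = C1 + x^3/3 + sqrt(2)*x^2/2 - x + 4*sqrt(3)*sin(sqrt(3)*x)/3


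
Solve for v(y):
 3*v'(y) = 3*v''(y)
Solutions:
 v(y) = C1 + C2*exp(y)


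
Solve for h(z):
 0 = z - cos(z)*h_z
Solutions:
 h(z) = C1 + Integral(z/cos(z), z)


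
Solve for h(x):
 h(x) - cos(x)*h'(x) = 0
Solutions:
 h(x) = C1*sqrt(sin(x) + 1)/sqrt(sin(x) - 1)


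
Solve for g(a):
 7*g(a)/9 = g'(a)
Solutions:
 g(a) = C1*exp(7*a/9)


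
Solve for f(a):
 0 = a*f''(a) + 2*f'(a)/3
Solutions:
 f(a) = C1 + C2*a^(1/3)


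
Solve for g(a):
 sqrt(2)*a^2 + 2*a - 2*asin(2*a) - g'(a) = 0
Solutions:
 g(a) = C1 + sqrt(2)*a^3/3 + a^2 - 2*a*asin(2*a) - sqrt(1 - 4*a^2)


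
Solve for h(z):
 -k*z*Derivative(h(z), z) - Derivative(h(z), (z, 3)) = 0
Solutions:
 h(z) = C1 + Integral(C2*airyai(z*(-k)^(1/3)) + C3*airybi(z*(-k)^(1/3)), z)


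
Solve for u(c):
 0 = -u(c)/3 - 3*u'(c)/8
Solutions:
 u(c) = C1*exp(-8*c/9)


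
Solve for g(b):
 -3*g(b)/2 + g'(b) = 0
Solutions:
 g(b) = C1*exp(3*b/2)


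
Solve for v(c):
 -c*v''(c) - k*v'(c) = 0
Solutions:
 v(c) = C1 + c^(1 - re(k))*(C2*sin(log(c)*Abs(im(k))) + C3*cos(log(c)*im(k)))


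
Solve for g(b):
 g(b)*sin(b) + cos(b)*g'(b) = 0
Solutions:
 g(b) = C1*cos(b)


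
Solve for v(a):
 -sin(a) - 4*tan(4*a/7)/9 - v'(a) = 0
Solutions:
 v(a) = C1 + 7*log(cos(4*a/7))/9 + cos(a)


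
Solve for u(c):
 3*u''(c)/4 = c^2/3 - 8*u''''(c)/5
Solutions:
 u(c) = C1 + C2*c + C3*sin(sqrt(30)*c/8) + C4*cos(sqrt(30)*c/8) + c^4/27 - 128*c^2/135


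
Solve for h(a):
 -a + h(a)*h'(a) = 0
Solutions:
 h(a) = -sqrt(C1 + a^2)
 h(a) = sqrt(C1 + a^2)


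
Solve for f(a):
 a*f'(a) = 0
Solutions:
 f(a) = C1


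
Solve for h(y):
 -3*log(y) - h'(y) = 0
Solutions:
 h(y) = C1 - 3*y*log(y) + 3*y


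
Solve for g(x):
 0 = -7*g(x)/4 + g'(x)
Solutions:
 g(x) = C1*exp(7*x/4)


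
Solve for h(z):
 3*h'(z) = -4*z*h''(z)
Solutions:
 h(z) = C1 + C2*z^(1/4)


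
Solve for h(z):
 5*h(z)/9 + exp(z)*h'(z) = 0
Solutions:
 h(z) = C1*exp(5*exp(-z)/9)


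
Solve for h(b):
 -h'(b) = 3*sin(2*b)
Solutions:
 h(b) = C1 + 3*cos(2*b)/2


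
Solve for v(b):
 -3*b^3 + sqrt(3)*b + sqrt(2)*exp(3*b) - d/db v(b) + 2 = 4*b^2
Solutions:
 v(b) = C1 - 3*b^4/4 - 4*b^3/3 + sqrt(3)*b^2/2 + 2*b + sqrt(2)*exp(3*b)/3


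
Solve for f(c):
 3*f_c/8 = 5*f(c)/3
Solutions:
 f(c) = C1*exp(40*c/9)


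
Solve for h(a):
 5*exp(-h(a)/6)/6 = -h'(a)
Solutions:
 h(a) = 6*log(C1 - 5*a/36)


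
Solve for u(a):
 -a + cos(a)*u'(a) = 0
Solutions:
 u(a) = C1 + Integral(a/cos(a), a)


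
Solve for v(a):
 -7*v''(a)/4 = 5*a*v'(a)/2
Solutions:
 v(a) = C1 + C2*erf(sqrt(35)*a/7)


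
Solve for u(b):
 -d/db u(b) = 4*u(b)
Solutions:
 u(b) = C1*exp(-4*b)


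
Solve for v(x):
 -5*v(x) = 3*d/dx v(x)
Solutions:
 v(x) = C1*exp(-5*x/3)


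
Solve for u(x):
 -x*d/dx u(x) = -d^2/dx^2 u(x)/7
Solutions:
 u(x) = C1 + C2*erfi(sqrt(14)*x/2)


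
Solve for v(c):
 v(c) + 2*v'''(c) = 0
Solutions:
 v(c) = C3*exp(-2^(2/3)*c/2) + (C1*sin(2^(2/3)*sqrt(3)*c/4) + C2*cos(2^(2/3)*sqrt(3)*c/4))*exp(2^(2/3)*c/4)


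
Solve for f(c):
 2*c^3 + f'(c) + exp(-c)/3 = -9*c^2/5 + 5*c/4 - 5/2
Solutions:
 f(c) = C1 - c^4/2 - 3*c^3/5 + 5*c^2/8 - 5*c/2 + exp(-c)/3


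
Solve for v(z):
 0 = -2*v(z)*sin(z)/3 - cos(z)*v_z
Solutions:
 v(z) = C1*cos(z)^(2/3)


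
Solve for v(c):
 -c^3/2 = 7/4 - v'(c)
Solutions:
 v(c) = C1 + c^4/8 + 7*c/4


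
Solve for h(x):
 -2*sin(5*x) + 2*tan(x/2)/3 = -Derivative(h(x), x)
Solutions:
 h(x) = C1 + 4*log(cos(x/2))/3 - 2*cos(5*x)/5


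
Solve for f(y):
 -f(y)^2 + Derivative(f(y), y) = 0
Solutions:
 f(y) = -1/(C1 + y)


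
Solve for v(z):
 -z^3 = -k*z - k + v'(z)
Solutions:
 v(z) = C1 + k*z^2/2 + k*z - z^4/4


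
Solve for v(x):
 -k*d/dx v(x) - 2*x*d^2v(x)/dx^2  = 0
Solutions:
 v(x) = C1 + x^(1 - re(k)/2)*(C2*sin(log(x)*Abs(im(k))/2) + C3*cos(log(x)*im(k)/2))


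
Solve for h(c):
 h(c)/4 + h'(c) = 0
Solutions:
 h(c) = C1*exp(-c/4)


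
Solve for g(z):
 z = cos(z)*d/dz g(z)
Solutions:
 g(z) = C1 + Integral(z/cos(z), z)


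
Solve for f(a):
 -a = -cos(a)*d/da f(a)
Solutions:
 f(a) = C1 + Integral(a/cos(a), a)


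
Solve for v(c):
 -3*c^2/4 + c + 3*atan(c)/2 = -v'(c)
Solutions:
 v(c) = C1 + c^3/4 - c^2/2 - 3*c*atan(c)/2 + 3*log(c^2 + 1)/4


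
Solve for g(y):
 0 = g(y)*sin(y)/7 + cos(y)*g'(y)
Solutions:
 g(y) = C1*cos(y)^(1/7)


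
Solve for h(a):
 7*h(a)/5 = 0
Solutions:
 h(a) = 0


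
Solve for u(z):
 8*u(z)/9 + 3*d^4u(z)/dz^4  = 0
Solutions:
 u(z) = (C1*sin(6^(1/4)*z/3) + C2*cos(6^(1/4)*z/3))*exp(-6^(1/4)*z/3) + (C3*sin(6^(1/4)*z/3) + C4*cos(6^(1/4)*z/3))*exp(6^(1/4)*z/3)


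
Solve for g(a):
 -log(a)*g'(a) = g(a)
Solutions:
 g(a) = C1*exp(-li(a))


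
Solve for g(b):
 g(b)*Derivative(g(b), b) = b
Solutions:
 g(b) = -sqrt(C1 + b^2)
 g(b) = sqrt(C1 + b^2)


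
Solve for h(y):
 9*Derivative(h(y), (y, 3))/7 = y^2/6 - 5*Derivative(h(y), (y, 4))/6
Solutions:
 h(y) = C1 + C2*y + C3*y^2 + C4*exp(-54*y/35) + 7*y^5/3240 - 245*y^4/34992 + 8575*y^3/472392


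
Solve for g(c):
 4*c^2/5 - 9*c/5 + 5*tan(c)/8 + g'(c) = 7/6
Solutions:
 g(c) = C1 - 4*c^3/15 + 9*c^2/10 + 7*c/6 + 5*log(cos(c))/8


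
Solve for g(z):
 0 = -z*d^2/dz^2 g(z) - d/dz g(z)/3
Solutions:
 g(z) = C1 + C2*z^(2/3)


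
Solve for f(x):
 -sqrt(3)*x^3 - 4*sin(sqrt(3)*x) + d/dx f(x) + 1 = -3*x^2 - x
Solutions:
 f(x) = C1 + sqrt(3)*x^4/4 - x^3 - x^2/2 - x - 4*sqrt(3)*cos(sqrt(3)*x)/3


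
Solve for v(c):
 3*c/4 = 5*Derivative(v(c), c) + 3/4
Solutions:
 v(c) = C1 + 3*c^2/40 - 3*c/20


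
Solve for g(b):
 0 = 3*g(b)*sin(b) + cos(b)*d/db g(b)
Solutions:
 g(b) = C1*cos(b)^3


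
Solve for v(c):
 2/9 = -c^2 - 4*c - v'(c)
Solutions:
 v(c) = C1 - c^3/3 - 2*c^2 - 2*c/9


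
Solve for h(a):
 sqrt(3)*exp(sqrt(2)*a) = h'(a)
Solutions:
 h(a) = C1 + sqrt(6)*exp(sqrt(2)*a)/2


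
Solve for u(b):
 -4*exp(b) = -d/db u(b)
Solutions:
 u(b) = C1 + 4*exp(b)


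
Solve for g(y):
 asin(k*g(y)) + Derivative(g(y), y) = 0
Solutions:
 Integral(1/asin(_y*k), (_y, g(y))) = C1 - y


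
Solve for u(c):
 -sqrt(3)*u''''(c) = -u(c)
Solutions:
 u(c) = C1*exp(-3^(7/8)*c/3) + C2*exp(3^(7/8)*c/3) + C3*sin(3^(7/8)*c/3) + C4*cos(3^(7/8)*c/3)


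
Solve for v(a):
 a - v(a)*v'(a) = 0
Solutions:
 v(a) = -sqrt(C1 + a^2)
 v(a) = sqrt(C1 + a^2)


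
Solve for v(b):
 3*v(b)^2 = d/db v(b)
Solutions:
 v(b) = -1/(C1 + 3*b)


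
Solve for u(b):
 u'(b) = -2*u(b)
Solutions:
 u(b) = C1*exp(-2*b)


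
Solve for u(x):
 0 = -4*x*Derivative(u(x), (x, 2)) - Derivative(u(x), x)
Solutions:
 u(x) = C1 + C2*x^(3/4)


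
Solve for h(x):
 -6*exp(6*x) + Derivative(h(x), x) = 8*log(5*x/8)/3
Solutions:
 h(x) = C1 + 8*x*log(x)/3 + x*(-8*log(2) - 8/3 + 8*log(5)/3) + exp(6*x)


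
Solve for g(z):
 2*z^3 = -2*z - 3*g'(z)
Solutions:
 g(z) = C1 - z^4/6 - z^2/3


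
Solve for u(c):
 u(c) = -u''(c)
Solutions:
 u(c) = C1*sin(c) + C2*cos(c)


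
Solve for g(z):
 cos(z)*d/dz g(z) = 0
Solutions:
 g(z) = C1


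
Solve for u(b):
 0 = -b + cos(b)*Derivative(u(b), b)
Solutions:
 u(b) = C1 + Integral(b/cos(b), b)


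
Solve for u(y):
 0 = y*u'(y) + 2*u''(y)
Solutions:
 u(y) = C1 + C2*erf(y/2)


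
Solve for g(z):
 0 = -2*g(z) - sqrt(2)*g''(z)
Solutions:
 g(z) = C1*sin(2^(1/4)*z) + C2*cos(2^(1/4)*z)


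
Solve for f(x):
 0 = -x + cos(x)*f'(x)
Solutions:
 f(x) = C1 + Integral(x/cos(x), x)


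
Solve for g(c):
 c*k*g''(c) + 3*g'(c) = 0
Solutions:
 g(c) = C1 + c^(((re(k) - 3)*re(k) + im(k)^2)/(re(k)^2 + im(k)^2))*(C2*sin(3*log(c)*Abs(im(k))/(re(k)^2 + im(k)^2)) + C3*cos(3*log(c)*im(k)/(re(k)^2 + im(k)^2)))


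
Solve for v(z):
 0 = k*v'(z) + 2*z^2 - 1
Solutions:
 v(z) = C1 - 2*z^3/(3*k) + z/k


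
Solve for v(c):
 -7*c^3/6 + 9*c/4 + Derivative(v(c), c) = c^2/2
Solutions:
 v(c) = C1 + 7*c^4/24 + c^3/6 - 9*c^2/8


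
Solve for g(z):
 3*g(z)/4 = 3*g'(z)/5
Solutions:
 g(z) = C1*exp(5*z/4)


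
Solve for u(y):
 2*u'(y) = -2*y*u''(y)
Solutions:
 u(y) = C1 + C2*log(y)


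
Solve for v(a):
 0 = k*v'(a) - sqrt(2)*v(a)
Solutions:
 v(a) = C1*exp(sqrt(2)*a/k)


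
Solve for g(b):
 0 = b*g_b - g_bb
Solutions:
 g(b) = C1 + C2*erfi(sqrt(2)*b/2)


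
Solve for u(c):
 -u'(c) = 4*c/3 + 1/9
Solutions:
 u(c) = C1 - 2*c^2/3 - c/9


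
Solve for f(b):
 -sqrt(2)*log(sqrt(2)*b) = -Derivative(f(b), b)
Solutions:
 f(b) = C1 + sqrt(2)*b*log(b) - sqrt(2)*b + sqrt(2)*b*log(2)/2


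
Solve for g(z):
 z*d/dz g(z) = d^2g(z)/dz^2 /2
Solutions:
 g(z) = C1 + C2*erfi(z)


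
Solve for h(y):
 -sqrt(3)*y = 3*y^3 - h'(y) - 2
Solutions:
 h(y) = C1 + 3*y^4/4 + sqrt(3)*y^2/2 - 2*y


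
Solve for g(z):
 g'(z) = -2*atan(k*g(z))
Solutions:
 Integral(1/atan(_y*k), (_y, g(z))) = C1 - 2*z


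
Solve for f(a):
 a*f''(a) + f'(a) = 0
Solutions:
 f(a) = C1 + C2*log(a)


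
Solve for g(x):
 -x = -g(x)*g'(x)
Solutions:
 g(x) = -sqrt(C1 + x^2)
 g(x) = sqrt(C1 + x^2)


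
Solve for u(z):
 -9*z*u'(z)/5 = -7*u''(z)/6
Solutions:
 u(z) = C1 + C2*erfi(3*sqrt(105)*z/35)


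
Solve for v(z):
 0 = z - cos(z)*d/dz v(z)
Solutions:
 v(z) = C1 + Integral(z/cos(z), z)


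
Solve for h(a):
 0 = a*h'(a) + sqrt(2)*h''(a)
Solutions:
 h(a) = C1 + C2*erf(2^(1/4)*a/2)


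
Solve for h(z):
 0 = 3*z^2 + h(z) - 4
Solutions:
 h(z) = 4 - 3*z^2


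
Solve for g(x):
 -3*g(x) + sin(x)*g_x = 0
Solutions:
 g(x) = C1*(cos(x) - 1)^(3/2)/(cos(x) + 1)^(3/2)


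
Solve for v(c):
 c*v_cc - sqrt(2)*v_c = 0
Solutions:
 v(c) = C1 + C2*c^(1 + sqrt(2))


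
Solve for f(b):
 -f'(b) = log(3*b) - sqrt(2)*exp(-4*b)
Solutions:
 f(b) = C1 - b*log(b) + b*(1 - log(3)) - sqrt(2)*exp(-4*b)/4


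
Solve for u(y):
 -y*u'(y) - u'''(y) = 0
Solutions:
 u(y) = C1 + Integral(C2*airyai(-y) + C3*airybi(-y), y)


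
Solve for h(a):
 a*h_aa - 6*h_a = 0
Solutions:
 h(a) = C1 + C2*a^7


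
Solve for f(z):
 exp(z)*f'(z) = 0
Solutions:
 f(z) = C1


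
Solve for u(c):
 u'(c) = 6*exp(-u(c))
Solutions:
 u(c) = log(C1 + 6*c)


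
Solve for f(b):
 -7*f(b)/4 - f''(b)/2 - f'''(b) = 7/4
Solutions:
 f(b) = C1*exp(b*(-2 + (3*sqrt(4011) + 190)^(-1/3) + (3*sqrt(4011) + 190)^(1/3))/12)*sin(sqrt(3)*b*(-(3*sqrt(4011) + 190)^(1/3) + (3*sqrt(4011) + 190)^(-1/3))/12) + C2*exp(b*(-2 + (3*sqrt(4011) + 190)^(-1/3) + (3*sqrt(4011) + 190)^(1/3))/12)*cos(sqrt(3)*b*(-(3*sqrt(4011) + 190)^(1/3) + (3*sqrt(4011) + 190)^(-1/3))/12) + C3*exp(-b*((3*sqrt(4011) + 190)^(-1/3) + 1 + (3*sqrt(4011) + 190)^(1/3))/6) - 1


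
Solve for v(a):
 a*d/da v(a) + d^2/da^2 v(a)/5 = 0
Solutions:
 v(a) = C1 + C2*erf(sqrt(10)*a/2)


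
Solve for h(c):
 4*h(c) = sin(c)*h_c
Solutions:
 h(c) = C1*(cos(c)^2 - 2*cos(c) + 1)/(cos(c)^2 + 2*cos(c) + 1)


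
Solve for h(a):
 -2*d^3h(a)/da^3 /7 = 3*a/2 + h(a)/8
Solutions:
 h(a) = C3*exp(-2^(2/3)*7^(1/3)*a/4) - 12*a + (C1*sin(2^(2/3)*sqrt(3)*7^(1/3)*a/8) + C2*cos(2^(2/3)*sqrt(3)*7^(1/3)*a/8))*exp(2^(2/3)*7^(1/3)*a/8)


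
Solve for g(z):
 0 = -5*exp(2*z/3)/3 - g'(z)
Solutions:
 g(z) = C1 - 5*exp(2*z/3)/2


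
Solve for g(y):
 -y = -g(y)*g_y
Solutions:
 g(y) = -sqrt(C1 + y^2)
 g(y) = sqrt(C1 + y^2)


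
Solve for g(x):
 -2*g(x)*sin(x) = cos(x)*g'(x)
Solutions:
 g(x) = C1*cos(x)^2


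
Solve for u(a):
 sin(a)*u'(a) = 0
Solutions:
 u(a) = C1


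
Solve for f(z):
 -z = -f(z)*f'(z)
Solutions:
 f(z) = -sqrt(C1 + z^2)
 f(z) = sqrt(C1 + z^2)


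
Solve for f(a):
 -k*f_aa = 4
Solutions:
 f(a) = C1 + C2*a - 2*a^2/k


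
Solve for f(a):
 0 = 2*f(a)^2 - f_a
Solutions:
 f(a) = -1/(C1 + 2*a)


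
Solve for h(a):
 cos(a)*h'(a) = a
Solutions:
 h(a) = C1 + Integral(a/cos(a), a)


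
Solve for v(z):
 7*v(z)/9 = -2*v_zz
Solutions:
 v(z) = C1*sin(sqrt(14)*z/6) + C2*cos(sqrt(14)*z/6)


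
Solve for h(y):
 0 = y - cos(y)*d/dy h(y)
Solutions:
 h(y) = C1 + Integral(y/cos(y), y)


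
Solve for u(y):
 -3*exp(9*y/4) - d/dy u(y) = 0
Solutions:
 u(y) = C1 - 4*exp(9*y/4)/3


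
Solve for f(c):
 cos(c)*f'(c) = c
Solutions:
 f(c) = C1 + Integral(c/cos(c), c)


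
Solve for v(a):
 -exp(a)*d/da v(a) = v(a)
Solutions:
 v(a) = C1*exp(exp(-a))


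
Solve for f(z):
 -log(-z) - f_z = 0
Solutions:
 f(z) = C1 - z*log(-z) + z


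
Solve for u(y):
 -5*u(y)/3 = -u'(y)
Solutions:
 u(y) = C1*exp(5*y/3)


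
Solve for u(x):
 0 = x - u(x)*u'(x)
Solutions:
 u(x) = -sqrt(C1 + x^2)
 u(x) = sqrt(C1 + x^2)


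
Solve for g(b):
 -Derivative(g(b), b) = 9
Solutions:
 g(b) = C1 - 9*b


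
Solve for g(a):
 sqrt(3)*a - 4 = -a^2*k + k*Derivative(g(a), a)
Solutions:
 g(a) = C1 + a^3/3 + sqrt(3)*a^2/(2*k) - 4*a/k


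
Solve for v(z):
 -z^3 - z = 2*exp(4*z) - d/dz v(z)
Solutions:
 v(z) = C1 + z^4/4 + z^2/2 + exp(4*z)/2


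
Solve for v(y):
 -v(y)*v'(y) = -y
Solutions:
 v(y) = -sqrt(C1 + y^2)
 v(y) = sqrt(C1 + y^2)


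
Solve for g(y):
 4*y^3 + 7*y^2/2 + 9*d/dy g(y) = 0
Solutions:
 g(y) = C1 - y^4/9 - 7*y^3/54


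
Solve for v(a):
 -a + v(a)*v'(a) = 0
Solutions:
 v(a) = -sqrt(C1 + a^2)
 v(a) = sqrt(C1 + a^2)


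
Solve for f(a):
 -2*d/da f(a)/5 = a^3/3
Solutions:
 f(a) = C1 - 5*a^4/24


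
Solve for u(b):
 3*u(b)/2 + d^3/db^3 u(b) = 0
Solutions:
 u(b) = C3*exp(-2^(2/3)*3^(1/3)*b/2) + (C1*sin(2^(2/3)*3^(5/6)*b/4) + C2*cos(2^(2/3)*3^(5/6)*b/4))*exp(2^(2/3)*3^(1/3)*b/4)


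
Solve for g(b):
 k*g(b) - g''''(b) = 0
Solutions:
 g(b) = C1*exp(-b*k^(1/4)) + C2*exp(b*k^(1/4)) + C3*exp(-I*b*k^(1/4)) + C4*exp(I*b*k^(1/4))


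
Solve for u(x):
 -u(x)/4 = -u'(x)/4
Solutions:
 u(x) = C1*exp(x)


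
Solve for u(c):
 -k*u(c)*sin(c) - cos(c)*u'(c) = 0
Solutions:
 u(c) = C1*exp(k*log(cos(c)))


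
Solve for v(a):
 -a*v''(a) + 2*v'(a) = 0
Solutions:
 v(a) = C1 + C2*a^3


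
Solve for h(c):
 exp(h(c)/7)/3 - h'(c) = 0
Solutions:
 h(c) = 7*log(-1/(C1 + c)) + 7*log(21)


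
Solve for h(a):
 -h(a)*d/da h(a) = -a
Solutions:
 h(a) = -sqrt(C1 + a^2)
 h(a) = sqrt(C1 + a^2)


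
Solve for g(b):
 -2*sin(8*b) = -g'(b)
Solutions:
 g(b) = C1 - cos(8*b)/4


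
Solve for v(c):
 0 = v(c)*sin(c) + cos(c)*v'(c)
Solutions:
 v(c) = C1*cos(c)


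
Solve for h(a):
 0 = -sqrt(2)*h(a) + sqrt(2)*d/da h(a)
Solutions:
 h(a) = C1*exp(a)


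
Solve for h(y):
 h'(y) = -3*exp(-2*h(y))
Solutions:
 h(y) = log(-sqrt(C1 - 6*y))
 h(y) = log(C1 - 6*y)/2


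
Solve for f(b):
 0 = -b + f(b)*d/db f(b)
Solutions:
 f(b) = -sqrt(C1 + b^2)
 f(b) = sqrt(C1 + b^2)


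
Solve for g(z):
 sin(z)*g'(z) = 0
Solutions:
 g(z) = C1


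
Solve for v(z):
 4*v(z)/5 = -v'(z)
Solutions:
 v(z) = C1*exp(-4*z/5)


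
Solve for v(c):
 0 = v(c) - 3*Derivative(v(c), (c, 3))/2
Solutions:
 v(c) = C3*exp(2^(1/3)*3^(2/3)*c/3) + (C1*sin(2^(1/3)*3^(1/6)*c/2) + C2*cos(2^(1/3)*3^(1/6)*c/2))*exp(-2^(1/3)*3^(2/3)*c/6)


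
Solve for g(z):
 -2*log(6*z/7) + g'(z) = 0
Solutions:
 g(z) = C1 + 2*z*log(z) - 2*z + z*log(36/49)


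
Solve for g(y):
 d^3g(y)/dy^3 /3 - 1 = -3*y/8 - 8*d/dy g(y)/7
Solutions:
 g(y) = C1 + C2*sin(2*sqrt(42)*y/7) + C3*cos(2*sqrt(42)*y/7) - 21*y^2/128 + 7*y/8


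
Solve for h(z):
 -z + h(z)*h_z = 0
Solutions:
 h(z) = -sqrt(C1 + z^2)
 h(z) = sqrt(C1 + z^2)


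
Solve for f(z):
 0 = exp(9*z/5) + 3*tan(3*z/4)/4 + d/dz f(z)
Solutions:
 f(z) = C1 - 5*exp(9*z/5)/9 + log(cos(3*z/4))


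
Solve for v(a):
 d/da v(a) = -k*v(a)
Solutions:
 v(a) = C1*exp(-a*k)


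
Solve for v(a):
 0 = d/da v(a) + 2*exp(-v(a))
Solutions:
 v(a) = log(C1 - 2*a)


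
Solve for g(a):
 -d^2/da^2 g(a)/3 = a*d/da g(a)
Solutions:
 g(a) = C1 + C2*erf(sqrt(6)*a/2)


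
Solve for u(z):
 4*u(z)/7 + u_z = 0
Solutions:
 u(z) = C1*exp(-4*z/7)


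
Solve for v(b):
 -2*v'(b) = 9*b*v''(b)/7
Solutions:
 v(b) = C1 + C2/b^(5/9)


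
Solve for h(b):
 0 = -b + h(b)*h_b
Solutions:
 h(b) = -sqrt(C1 + b^2)
 h(b) = sqrt(C1 + b^2)


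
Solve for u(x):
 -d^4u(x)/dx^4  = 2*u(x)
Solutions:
 u(x) = (C1*sin(2^(3/4)*x/2) + C2*cos(2^(3/4)*x/2))*exp(-2^(3/4)*x/2) + (C3*sin(2^(3/4)*x/2) + C4*cos(2^(3/4)*x/2))*exp(2^(3/4)*x/2)


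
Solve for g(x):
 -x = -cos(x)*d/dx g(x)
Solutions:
 g(x) = C1 + Integral(x/cos(x), x)


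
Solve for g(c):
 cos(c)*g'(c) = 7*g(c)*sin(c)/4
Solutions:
 g(c) = C1/cos(c)^(7/4)


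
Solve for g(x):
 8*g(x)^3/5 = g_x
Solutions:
 g(x) = -sqrt(10)*sqrt(-1/(C1 + 8*x))/2
 g(x) = sqrt(10)*sqrt(-1/(C1 + 8*x))/2


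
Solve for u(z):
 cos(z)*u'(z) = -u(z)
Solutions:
 u(z) = C1*sqrt(sin(z) - 1)/sqrt(sin(z) + 1)


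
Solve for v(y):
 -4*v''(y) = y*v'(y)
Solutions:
 v(y) = C1 + C2*erf(sqrt(2)*y/4)


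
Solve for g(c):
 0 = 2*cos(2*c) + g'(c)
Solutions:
 g(c) = C1 - sin(2*c)


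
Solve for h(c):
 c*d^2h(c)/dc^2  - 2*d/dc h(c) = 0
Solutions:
 h(c) = C1 + C2*c^3


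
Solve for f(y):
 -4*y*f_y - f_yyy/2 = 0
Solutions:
 f(y) = C1 + Integral(C2*airyai(-2*y) + C3*airybi(-2*y), y)


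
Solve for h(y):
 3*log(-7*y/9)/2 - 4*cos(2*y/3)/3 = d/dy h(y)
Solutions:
 h(y) = C1 + 3*y*log(-y)/2 - 3*y*log(3) - 3*y/2 + 3*y*log(7)/2 - 2*sin(2*y/3)


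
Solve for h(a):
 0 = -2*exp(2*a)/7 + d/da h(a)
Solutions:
 h(a) = C1 + exp(2*a)/7


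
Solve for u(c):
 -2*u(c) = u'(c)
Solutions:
 u(c) = C1*exp(-2*c)


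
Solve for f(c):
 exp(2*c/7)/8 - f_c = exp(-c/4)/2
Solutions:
 f(c) = C1 + 7*exp(2*c/7)/16 + 2*exp(-c/4)


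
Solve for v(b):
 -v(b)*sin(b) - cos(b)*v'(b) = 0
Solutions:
 v(b) = C1*cos(b)


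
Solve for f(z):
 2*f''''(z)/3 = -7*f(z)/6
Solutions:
 f(z) = (C1*sin(7^(1/4)*z/2) + C2*cos(7^(1/4)*z/2))*exp(-7^(1/4)*z/2) + (C3*sin(7^(1/4)*z/2) + C4*cos(7^(1/4)*z/2))*exp(7^(1/4)*z/2)


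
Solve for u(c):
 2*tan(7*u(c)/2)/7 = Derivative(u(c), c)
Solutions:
 u(c) = -2*asin(C1*exp(c))/7 + 2*pi/7
 u(c) = 2*asin(C1*exp(c))/7


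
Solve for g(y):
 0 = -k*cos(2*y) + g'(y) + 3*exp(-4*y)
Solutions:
 g(y) = C1 + k*sin(2*y)/2 + 3*exp(-4*y)/4


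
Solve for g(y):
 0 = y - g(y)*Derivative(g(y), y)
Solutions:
 g(y) = -sqrt(C1 + y^2)
 g(y) = sqrt(C1 + y^2)


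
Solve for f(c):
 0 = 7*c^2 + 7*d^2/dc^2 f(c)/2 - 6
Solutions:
 f(c) = C1 + C2*c - c^4/6 + 6*c^2/7


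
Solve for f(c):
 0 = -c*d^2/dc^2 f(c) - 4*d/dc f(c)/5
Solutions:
 f(c) = C1 + C2*c^(1/5)


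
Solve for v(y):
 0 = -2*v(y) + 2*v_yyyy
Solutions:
 v(y) = C1*exp(-y) + C2*exp(y) + C3*sin(y) + C4*cos(y)


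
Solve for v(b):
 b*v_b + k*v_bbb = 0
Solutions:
 v(b) = C1 + Integral(C2*airyai(b*(-1/k)^(1/3)) + C3*airybi(b*(-1/k)^(1/3)), b)


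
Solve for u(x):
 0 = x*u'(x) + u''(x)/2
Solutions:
 u(x) = C1 + C2*erf(x)


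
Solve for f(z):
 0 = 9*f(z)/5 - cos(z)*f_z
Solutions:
 f(z) = C1*(sin(z) + 1)^(9/10)/(sin(z) - 1)^(9/10)


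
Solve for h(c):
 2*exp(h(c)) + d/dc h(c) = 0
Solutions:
 h(c) = log(1/(C1 + 2*c))


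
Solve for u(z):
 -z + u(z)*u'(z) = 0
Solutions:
 u(z) = -sqrt(C1 + z^2)
 u(z) = sqrt(C1 + z^2)


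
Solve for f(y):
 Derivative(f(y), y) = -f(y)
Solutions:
 f(y) = C1*exp(-y)


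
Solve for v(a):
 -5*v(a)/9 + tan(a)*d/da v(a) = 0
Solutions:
 v(a) = C1*sin(a)^(5/9)


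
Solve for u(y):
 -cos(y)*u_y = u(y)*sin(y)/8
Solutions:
 u(y) = C1*cos(y)^(1/8)


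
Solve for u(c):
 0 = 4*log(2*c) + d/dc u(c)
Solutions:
 u(c) = C1 - 4*c*log(c) - c*log(16) + 4*c


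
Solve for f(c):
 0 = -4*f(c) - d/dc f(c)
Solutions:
 f(c) = C1*exp(-4*c)


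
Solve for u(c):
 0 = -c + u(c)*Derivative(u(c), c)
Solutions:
 u(c) = -sqrt(C1 + c^2)
 u(c) = sqrt(C1 + c^2)


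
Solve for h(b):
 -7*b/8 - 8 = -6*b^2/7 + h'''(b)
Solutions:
 h(b) = C1 + C2*b + C3*b^2 + b^5/70 - 7*b^4/192 - 4*b^3/3


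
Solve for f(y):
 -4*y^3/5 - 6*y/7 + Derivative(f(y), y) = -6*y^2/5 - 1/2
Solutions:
 f(y) = C1 + y^4/5 - 2*y^3/5 + 3*y^2/7 - y/2


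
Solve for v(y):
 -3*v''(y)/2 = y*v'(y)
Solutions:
 v(y) = C1 + C2*erf(sqrt(3)*y/3)


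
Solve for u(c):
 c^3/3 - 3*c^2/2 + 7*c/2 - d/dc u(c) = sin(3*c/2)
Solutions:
 u(c) = C1 + c^4/12 - c^3/2 + 7*c^2/4 + 2*cos(3*c/2)/3


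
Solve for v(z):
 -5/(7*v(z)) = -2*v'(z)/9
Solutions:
 v(z) = -sqrt(C1 + 315*z)/7
 v(z) = sqrt(C1 + 315*z)/7


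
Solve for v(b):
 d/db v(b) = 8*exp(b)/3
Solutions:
 v(b) = C1 + 8*exp(b)/3


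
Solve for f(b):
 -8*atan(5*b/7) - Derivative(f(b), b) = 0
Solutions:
 f(b) = C1 - 8*b*atan(5*b/7) + 28*log(25*b^2 + 49)/5


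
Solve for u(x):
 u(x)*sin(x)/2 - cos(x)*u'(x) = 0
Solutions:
 u(x) = C1/sqrt(cos(x))


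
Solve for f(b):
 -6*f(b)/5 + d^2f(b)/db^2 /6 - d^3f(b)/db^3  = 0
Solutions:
 f(b) = C1*exp(b*(5*5^(1/3)/(108*sqrt(26229) + 17491)^(1/3) + 10 + 5^(2/3)*(108*sqrt(26229) + 17491)^(1/3))/180)*sin(sqrt(3)*5^(1/3)*b*(-5^(1/3)*(108*sqrt(26229) + 17491)^(1/3) + 5/(108*sqrt(26229) + 17491)^(1/3))/180) + C2*exp(b*(5*5^(1/3)/(108*sqrt(26229) + 17491)^(1/3) + 10 + 5^(2/3)*(108*sqrt(26229) + 17491)^(1/3))/180)*cos(sqrt(3)*5^(1/3)*b*(-5^(1/3)*(108*sqrt(26229) + 17491)^(1/3) + 5/(108*sqrt(26229) + 17491)^(1/3))/180) + C3*exp(b*(-5^(2/3)*(108*sqrt(26229) + 17491)^(1/3) - 5*5^(1/3)/(108*sqrt(26229) + 17491)^(1/3) + 5)/90)


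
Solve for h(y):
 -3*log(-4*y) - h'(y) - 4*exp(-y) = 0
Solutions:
 h(y) = C1 - 3*y*log(-y) + 3*y*(1 - 2*log(2)) + 4*exp(-y)


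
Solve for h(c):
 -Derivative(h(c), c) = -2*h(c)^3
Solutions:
 h(c) = -sqrt(2)*sqrt(-1/(C1 + 2*c))/2
 h(c) = sqrt(2)*sqrt(-1/(C1 + 2*c))/2


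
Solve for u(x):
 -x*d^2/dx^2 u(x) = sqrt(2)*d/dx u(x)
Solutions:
 u(x) = C1 + C2*x^(1 - sqrt(2))


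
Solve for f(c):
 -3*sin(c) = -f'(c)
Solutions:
 f(c) = C1 - 3*cos(c)


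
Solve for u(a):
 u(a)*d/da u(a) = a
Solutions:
 u(a) = -sqrt(C1 + a^2)
 u(a) = sqrt(C1 + a^2)


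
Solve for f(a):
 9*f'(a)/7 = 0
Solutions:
 f(a) = C1


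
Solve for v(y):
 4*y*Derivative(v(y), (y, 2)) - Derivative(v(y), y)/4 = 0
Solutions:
 v(y) = C1 + C2*y^(17/16)


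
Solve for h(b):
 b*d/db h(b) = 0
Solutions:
 h(b) = C1


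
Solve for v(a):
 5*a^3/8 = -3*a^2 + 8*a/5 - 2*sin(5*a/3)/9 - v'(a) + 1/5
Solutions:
 v(a) = C1 - 5*a^4/32 - a^3 + 4*a^2/5 + a/5 + 2*cos(5*a/3)/15


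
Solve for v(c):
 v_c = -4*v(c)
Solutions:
 v(c) = C1*exp(-4*c)


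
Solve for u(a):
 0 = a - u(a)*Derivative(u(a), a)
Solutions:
 u(a) = -sqrt(C1 + a^2)
 u(a) = sqrt(C1 + a^2)


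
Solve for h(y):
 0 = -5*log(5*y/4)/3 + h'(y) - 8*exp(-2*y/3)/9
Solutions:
 h(y) = C1 + 5*y*log(y)/3 + 5*y*(-2*log(2) - 1 + log(5))/3 - 4*exp(-2*y/3)/3


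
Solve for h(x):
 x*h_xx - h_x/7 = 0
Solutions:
 h(x) = C1 + C2*x^(8/7)


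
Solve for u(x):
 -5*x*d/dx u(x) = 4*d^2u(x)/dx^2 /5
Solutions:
 u(x) = C1 + C2*erf(5*sqrt(2)*x/4)


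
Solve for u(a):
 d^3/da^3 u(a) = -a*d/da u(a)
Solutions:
 u(a) = C1 + Integral(C2*airyai(-a) + C3*airybi(-a), a)


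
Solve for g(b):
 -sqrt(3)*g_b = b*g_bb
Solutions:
 g(b) = C1 + C2*b^(1 - sqrt(3))


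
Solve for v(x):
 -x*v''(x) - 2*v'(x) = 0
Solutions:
 v(x) = C1 + C2/x


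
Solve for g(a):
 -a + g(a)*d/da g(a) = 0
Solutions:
 g(a) = -sqrt(C1 + a^2)
 g(a) = sqrt(C1 + a^2)


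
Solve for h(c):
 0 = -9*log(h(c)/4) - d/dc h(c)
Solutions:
 -Integral(1/(-log(_y) + 2*log(2)), (_y, h(c)))/9 = C1 - c


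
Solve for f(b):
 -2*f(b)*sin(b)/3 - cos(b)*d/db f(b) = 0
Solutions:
 f(b) = C1*cos(b)^(2/3)


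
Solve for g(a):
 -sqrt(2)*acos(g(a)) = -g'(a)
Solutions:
 Integral(1/acos(_y), (_y, g(a))) = C1 + sqrt(2)*a


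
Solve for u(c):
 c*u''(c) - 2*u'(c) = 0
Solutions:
 u(c) = C1 + C2*c^3


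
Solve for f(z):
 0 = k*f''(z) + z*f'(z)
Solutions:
 f(z) = C1 + C2*sqrt(k)*erf(sqrt(2)*z*sqrt(1/k)/2)


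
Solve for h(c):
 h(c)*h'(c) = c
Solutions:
 h(c) = -sqrt(C1 + c^2)
 h(c) = sqrt(C1 + c^2)


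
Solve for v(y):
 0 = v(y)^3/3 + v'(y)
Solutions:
 v(y) = -sqrt(6)*sqrt(-1/(C1 - y))/2
 v(y) = sqrt(6)*sqrt(-1/(C1 - y))/2


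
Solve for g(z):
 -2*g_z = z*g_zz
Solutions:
 g(z) = C1 + C2/z


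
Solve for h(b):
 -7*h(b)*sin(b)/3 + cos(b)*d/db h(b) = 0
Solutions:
 h(b) = C1/cos(b)^(7/3)


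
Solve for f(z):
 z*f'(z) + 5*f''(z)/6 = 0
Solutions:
 f(z) = C1 + C2*erf(sqrt(15)*z/5)


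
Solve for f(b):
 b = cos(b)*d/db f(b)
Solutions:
 f(b) = C1 + Integral(b/cos(b), b)


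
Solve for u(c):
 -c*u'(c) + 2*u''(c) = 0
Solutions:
 u(c) = C1 + C2*erfi(c/2)


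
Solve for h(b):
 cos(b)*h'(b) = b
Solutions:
 h(b) = C1 + Integral(b/cos(b), b)


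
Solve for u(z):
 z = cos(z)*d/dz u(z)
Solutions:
 u(z) = C1 + Integral(z/cos(z), z)


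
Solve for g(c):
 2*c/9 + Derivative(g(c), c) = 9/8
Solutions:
 g(c) = C1 - c^2/9 + 9*c/8


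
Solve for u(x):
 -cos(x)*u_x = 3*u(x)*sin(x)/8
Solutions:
 u(x) = C1*cos(x)^(3/8)


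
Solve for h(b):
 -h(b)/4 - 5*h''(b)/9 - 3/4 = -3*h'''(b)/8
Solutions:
 h(b) = C1*exp(b*(-(243*sqrt(915441) + 241147)^(1/3) - 1600/(243*sqrt(915441) + 241147)^(1/3) + 80)/162)*sin(sqrt(3)*b*(-(243*sqrt(915441) + 241147)^(1/3) + 1600/(243*sqrt(915441) + 241147)^(1/3))/162) + C2*exp(b*(-(243*sqrt(915441) + 241147)^(1/3) - 1600/(243*sqrt(915441) + 241147)^(1/3) + 80)/162)*cos(sqrt(3)*b*(-(243*sqrt(915441) + 241147)^(1/3) + 1600/(243*sqrt(915441) + 241147)^(1/3))/162) + C3*exp(b*(1600/(243*sqrt(915441) + 241147)^(1/3) + 40 + (243*sqrt(915441) + 241147)^(1/3))/81) - 3


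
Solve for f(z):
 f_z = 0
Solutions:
 f(z) = C1


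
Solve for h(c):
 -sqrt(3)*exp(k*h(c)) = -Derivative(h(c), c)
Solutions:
 h(c) = Piecewise((log(-1/(C1*k + sqrt(3)*c*k))/k, Ne(k, 0)), (nan, True))
 h(c) = Piecewise((C1 + sqrt(3)*c, Eq(k, 0)), (nan, True))


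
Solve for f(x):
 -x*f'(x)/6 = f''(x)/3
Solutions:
 f(x) = C1 + C2*erf(x/2)


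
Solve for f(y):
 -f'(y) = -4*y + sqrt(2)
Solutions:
 f(y) = C1 + 2*y^2 - sqrt(2)*y


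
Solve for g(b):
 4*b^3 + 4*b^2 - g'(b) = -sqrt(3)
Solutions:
 g(b) = C1 + b^4 + 4*b^3/3 + sqrt(3)*b


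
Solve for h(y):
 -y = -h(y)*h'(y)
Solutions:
 h(y) = -sqrt(C1 + y^2)
 h(y) = sqrt(C1 + y^2)


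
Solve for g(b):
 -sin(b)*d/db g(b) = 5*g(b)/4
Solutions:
 g(b) = C1*(cos(b) + 1)^(5/8)/(cos(b) - 1)^(5/8)


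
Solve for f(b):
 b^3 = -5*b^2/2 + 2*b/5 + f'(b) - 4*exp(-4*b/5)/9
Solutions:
 f(b) = C1 + b^4/4 + 5*b^3/6 - b^2/5 - 5*exp(-4*b/5)/9


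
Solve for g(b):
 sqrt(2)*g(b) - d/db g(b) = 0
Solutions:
 g(b) = C1*exp(sqrt(2)*b)


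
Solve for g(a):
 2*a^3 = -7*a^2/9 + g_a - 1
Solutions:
 g(a) = C1 + a^4/2 + 7*a^3/27 + a


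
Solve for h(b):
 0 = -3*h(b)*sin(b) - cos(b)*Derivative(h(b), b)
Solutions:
 h(b) = C1*cos(b)^3


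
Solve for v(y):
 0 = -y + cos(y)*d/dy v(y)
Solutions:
 v(y) = C1 + Integral(y/cos(y), y)


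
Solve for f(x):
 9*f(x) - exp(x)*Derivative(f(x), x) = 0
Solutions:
 f(x) = C1*exp(-9*exp(-x))


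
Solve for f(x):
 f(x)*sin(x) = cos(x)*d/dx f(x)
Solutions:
 f(x) = C1/cos(x)


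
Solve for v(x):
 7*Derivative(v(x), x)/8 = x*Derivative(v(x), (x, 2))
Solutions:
 v(x) = C1 + C2*x^(15/8)


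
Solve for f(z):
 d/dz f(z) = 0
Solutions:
 f(z) = C1


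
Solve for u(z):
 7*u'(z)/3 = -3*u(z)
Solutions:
 u(z) = C1*exp(-9*z/7)


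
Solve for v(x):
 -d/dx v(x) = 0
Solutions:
 v(x) = C1


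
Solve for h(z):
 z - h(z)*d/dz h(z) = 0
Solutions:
 h(z) = -sqrt(C1 + z^2)
 h(z) = sqrt(C1 + z^2)


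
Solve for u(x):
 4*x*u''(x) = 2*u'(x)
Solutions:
 u(x) = C1 + C2*x^(3/2)


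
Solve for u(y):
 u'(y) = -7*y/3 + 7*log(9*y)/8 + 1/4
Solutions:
 u(y) = C1 - 7*y^2/6 + 7*y*log(y)/8 - 5*y/8 + 7*y*log(3)/4


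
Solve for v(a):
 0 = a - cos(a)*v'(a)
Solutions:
 v(a) = C1 + Integral(a/cos(a), a)


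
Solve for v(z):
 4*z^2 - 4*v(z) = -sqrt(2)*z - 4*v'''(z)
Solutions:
 v(z) = C3*exp(z) + z^2 + sqrt(2)*z/4 + (C1*sin(sqrt(3)*z/2) + C2*cos(sqrt(3)*z/2))*exp(-z/2)


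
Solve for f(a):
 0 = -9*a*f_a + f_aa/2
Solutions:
 f(a) = C1 + C2*erfi(3*a)


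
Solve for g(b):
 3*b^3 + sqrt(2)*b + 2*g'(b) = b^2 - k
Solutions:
 g(b) = C1 - 3*b^4/8 + b^3/6 - sqrt(2)*b^2/4 - b*k/2


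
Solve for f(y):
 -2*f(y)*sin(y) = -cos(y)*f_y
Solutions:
 f(y) = C1/cos(y)^2


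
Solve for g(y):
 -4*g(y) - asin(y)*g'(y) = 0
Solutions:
 g(y) = C1*exp(-4*Integral(1/asin(y), y))


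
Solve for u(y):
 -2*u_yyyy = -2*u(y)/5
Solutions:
 u(y) = C1*exp(-5^(3/4)*y/5) + C2*exp(5^(3/4)*y/5) + C3*sin(5^(3/4)*y/5) + C4*cos(5^(3/4)*y/5)


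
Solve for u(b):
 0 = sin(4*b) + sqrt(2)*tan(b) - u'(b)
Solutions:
 u(b) = C1 - sqrt(2)*log(cos(b)) - cos(4*b)/4


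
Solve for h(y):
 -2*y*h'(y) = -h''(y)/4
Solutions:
 h(y) = C1 + C2*erfi(2*y)


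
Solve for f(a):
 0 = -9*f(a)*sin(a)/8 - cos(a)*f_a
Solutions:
 f(a) = C1*cos(a)^(9/8)


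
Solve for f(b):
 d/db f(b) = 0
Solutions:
 f(b) = C1


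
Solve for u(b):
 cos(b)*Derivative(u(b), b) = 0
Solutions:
 u(b) = C1


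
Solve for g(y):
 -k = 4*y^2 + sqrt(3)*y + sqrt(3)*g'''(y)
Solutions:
 g(y) = C1 + C2*y + C3*y^2 - sqrt(3)*k*y^3/18 - sqrt(3)*y^5/45 - y^4/24


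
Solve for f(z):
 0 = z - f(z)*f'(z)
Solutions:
 f(z) = -sqrt(C1 + z^2)
 f(z) = sqrt(C1 + z^2)


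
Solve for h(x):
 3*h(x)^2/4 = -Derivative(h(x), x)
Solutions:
 h(x) = 4/(C1 + 3*x)


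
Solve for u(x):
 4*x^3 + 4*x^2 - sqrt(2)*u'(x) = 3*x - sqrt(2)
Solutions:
 u(x) = C1 + sqrt(2)*x^4/2 + 2*sqrt(2)*x^3/3 - 3*sqrt(2)*x^2/4 + x


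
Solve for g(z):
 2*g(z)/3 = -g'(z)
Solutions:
 g(z) = C1*exp(-2*z/3)


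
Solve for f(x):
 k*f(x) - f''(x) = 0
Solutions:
 f(x) = C1*exp(-sqrt(k)*x) + C2*exp(sqrt(k)*x)


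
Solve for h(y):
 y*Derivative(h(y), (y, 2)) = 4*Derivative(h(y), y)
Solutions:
 h(y) = C1 + C2*y^5


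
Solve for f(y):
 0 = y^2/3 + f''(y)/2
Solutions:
 f(y) = C1 + C2*y - y^4/18


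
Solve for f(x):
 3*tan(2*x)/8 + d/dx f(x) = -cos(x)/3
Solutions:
 f(x) = C1 + 3*log(cos(2*x))/16 - sin(x)/3


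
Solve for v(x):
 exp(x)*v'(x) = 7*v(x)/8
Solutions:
 v(x) = C1*exp(-7*exp(-x)/8)


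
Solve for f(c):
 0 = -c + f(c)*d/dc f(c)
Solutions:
 f(c) = -sqrt(C1 + c^2)
 f(c) = sqrt(C1 + c^2)


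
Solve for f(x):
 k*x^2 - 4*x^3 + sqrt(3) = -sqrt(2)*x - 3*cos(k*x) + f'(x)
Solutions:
 f(x) = C1 + k*x^3/3 - x^4 + sqrt(2)*x^2/2 + sqrt(3)*x + 3*sin(k*x)/k


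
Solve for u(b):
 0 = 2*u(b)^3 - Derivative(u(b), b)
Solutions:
 u(b) = -sqrt(2)*sqrt(-1/(C1 + 2*b))/2
 u(b) = sqrt(2)*sqrt(-1/(C1 + 2*b))/2


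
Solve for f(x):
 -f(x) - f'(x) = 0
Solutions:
 f(x) = C1*exp(-x)


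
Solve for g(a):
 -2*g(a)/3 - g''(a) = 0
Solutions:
 g(a) = C1*sin(sqrt(6)*a/3) + C2*cos(sqrt(6)*a/3)


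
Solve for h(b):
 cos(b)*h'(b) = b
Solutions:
 h(b) = C1 + Integral(b/cos(b), b)


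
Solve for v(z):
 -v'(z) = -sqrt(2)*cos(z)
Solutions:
 v(z) = C1 + sqrt(2)*sin(z)


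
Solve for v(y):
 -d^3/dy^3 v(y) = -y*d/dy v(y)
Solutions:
 v(y) = C1 + Integral(C2*airyai(y) + C3*airybi(y), y)


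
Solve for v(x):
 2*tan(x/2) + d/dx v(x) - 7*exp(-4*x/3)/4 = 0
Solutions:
 v(x) = C1 - 2*log(tan(x/2)^2 + 1) - 21*exp(-4*x/3)/16


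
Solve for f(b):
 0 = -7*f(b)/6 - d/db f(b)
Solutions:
 f(b) = C1*exp(-7*b/6)


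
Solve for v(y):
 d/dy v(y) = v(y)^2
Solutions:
 v(y) = -1/(C1 + y)


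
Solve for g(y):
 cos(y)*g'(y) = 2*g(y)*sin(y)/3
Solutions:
 g(y) = C1/cos(y)^(2/3)


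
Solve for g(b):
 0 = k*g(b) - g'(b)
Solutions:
 g(b) = C1*exp(b*k)


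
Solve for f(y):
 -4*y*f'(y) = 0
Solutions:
 f(y) = C1


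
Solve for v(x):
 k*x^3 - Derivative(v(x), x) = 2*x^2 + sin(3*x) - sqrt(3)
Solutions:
 v(x) = C1 + k*x^4/4 - 2*x^3/3 + sqrt(3)*x + cos(3*x)/3


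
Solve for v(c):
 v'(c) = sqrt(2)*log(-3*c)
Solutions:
 v(c) = C1 + sqrt(2)*c*log(-c) + sqrt(2)*c*(-1 + log(3))


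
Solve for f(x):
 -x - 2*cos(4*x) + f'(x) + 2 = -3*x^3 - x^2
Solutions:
 f(x) = C1 - 3*x^4/4 - x^3/3 + x^2/2 - 2*x + sin(4*x)/2


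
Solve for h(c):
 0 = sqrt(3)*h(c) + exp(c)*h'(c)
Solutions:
 h(c) = C1*exp(sqrt(3)*exp(-c))


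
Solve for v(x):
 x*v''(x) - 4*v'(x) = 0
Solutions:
 v(x) = C1 + C2*x^5


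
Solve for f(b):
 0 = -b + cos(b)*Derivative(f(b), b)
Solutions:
 f(b) = C1 + Integral(b/cos(b), b)


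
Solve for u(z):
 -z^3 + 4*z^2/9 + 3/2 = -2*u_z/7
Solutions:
 u(z) = C1 + 7*z^4/8 - 14*z^3/27 - 21*z/4


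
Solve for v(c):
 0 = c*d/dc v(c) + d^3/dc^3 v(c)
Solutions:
 v(c) = C1 + Integral(C2*airyai(-c) + C3*airybi(-c), c)


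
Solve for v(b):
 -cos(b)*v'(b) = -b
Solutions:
 v(b) = C1 + Integral(b/cos(b), b)


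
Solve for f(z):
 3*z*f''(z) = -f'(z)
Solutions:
 f(z) = C1 + C2*z^(2/3)
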